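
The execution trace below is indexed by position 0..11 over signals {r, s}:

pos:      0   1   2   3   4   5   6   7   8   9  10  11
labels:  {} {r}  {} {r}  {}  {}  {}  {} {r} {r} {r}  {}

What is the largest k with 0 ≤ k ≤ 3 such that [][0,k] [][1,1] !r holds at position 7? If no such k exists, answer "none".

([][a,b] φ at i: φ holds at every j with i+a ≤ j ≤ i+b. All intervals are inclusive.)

[][1,1] !r must hold from j=7 onward; find where it first fails.
  j=7: fails → no k works.

none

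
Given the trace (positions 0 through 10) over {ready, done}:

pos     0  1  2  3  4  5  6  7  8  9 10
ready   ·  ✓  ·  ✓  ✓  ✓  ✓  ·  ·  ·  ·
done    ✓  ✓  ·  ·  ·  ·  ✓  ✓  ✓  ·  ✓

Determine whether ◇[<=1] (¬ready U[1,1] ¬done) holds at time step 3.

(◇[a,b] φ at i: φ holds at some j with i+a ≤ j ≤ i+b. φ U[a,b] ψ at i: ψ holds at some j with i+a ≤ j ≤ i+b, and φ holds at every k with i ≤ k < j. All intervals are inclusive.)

No

Check (¬ready U[1,1] ¬done) at each j in [3,4]:
  j=3: fails
  j=4: fails
No position in the window satisfies it → formula fails.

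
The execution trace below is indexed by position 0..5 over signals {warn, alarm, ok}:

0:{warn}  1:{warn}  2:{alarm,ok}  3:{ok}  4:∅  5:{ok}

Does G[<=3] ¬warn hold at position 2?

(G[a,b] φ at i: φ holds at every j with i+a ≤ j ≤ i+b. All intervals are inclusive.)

Check ¬warn at every j in [2,5]:
  j=2: true
  j=3: true
  j=4: true
  j=5: true
All positions satisfy it → formula holds.

Yes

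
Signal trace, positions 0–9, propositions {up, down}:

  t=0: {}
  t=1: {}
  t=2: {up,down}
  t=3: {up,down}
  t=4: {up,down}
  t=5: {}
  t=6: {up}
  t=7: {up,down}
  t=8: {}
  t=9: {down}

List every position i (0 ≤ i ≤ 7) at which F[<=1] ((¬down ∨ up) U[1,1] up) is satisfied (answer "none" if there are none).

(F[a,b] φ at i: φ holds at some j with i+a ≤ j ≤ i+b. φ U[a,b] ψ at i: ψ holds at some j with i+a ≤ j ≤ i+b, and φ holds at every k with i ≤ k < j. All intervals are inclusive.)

0, 1, 2, 3, 4, 5, 6

Evaluate at each i in [0,7]:
  i=0: ✓ (witness j=1)
  i=1: ✓ (witness j=1)
  i=2: ✓ (witness j=2)
  i=3: ✓ (witness j=3)
  i=4: ✓ (witness j=5)
  i=5: ✓ (witness j=5)
  i=6: ✓ (witness j=6)
  i=7: ✗ (none in [7,8])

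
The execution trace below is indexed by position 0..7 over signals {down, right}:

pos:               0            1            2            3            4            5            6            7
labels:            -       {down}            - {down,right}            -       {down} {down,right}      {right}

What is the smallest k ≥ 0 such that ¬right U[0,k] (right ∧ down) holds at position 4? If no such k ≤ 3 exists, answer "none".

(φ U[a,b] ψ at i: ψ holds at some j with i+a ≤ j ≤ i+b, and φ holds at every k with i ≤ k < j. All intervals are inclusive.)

2

Need earliest j ≥ 4 with (right ∧ down), and ¬right at every k in [4,j-1].
  j=4: rhs fails.
  j=5: rhs fails.
  j=6: rhs holds; lhs holds on [4,5]. k = 2.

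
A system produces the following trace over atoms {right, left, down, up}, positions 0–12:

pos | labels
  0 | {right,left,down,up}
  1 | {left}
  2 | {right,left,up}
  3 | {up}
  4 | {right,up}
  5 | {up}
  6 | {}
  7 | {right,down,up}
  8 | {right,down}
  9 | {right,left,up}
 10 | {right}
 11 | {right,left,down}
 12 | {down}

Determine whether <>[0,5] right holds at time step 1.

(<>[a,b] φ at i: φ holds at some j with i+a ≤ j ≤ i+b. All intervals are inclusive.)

Check right at each j in [1,6]:
  j=1: false
  j=2: true
  j=3: false
  j=4: true
  j=5: false
  j=6: false
Found at j=2 → formula holds.

Yes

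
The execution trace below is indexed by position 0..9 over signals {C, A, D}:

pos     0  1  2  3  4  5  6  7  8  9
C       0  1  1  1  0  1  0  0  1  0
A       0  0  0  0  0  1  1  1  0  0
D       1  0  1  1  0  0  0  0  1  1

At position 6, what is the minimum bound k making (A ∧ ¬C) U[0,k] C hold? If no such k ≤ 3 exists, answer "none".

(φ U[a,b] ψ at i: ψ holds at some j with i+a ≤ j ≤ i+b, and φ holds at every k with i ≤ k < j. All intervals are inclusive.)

2

Need earliest j ≥ 6 with C, and (A ∧ ¬C) at every k in [6,j-1].
  j=6: rhs fails.
  j=7: rhs fails.
  j=8: rhs holds; lhs holds on [6,7]. k = 2.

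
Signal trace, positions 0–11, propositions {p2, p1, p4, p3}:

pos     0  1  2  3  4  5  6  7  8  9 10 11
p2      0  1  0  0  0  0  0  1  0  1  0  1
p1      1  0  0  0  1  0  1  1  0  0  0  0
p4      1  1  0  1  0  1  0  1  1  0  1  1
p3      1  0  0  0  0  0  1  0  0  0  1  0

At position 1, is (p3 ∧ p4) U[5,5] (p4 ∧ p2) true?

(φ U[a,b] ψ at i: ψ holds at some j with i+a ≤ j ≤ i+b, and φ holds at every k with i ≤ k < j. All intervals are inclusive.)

Need some j in [6,6] with (p4 ∧ p2), and (p3 ∧ p4) at every k in [1,j-1].
  j=6: (p4 ∧ p2) false.
No j in the window works → until fails.

Does not hold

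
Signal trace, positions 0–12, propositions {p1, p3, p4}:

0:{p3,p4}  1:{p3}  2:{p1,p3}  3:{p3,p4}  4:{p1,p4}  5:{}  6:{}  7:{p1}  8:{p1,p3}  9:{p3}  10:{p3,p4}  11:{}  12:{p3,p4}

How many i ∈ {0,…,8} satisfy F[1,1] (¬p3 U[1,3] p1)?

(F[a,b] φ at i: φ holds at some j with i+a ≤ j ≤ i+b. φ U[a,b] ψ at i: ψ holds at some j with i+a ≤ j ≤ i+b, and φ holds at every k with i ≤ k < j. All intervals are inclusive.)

Evaluate at each i in [0,8]:
  i=0: ✗ (none in [1,1])
  i=1: ✗ (none in [2,2])
  i=2: ✗ (none in [3,3])
  i=3: ✓ (witness j=4)
  i=4: ✓ (witness j=5)
  i=5: ✓ (witness j=6)
  i=6: ✓ (witness j=7)
  i=7: ✗ (none in [8,8])
  i=8: ✗ (none in [9,9])
Positions where it holds: {3, 4, 5, 6} → 4.

4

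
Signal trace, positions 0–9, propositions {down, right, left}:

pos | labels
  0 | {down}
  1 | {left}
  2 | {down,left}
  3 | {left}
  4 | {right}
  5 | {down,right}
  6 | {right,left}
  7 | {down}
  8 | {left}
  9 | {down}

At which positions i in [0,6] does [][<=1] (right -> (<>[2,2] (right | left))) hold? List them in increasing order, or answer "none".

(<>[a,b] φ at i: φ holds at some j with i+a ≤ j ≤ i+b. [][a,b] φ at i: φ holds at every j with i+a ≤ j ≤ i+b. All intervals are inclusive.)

Evaluate at each i in [0,6]:
  i=0: ✓ (all of [0,1])
  i=1: ✓ (all of [1,2])
  i=2: ✓ (all of [2,3])
  i=3: ✓ (all of [3,4])
  i=4: ✗ (fails at j=5)
  i=5: ✗ (fails at j=5)
  i=6: ✓ (all of [6,7])

0, 1, 2, 3, 6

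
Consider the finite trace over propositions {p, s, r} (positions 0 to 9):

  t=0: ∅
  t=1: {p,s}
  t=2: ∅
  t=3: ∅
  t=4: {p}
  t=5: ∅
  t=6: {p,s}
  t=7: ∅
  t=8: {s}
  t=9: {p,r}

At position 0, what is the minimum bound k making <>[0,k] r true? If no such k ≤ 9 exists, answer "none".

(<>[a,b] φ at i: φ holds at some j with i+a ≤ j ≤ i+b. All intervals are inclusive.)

9

Scan j = 0,1,… for r:
  j=0: fails
  j=1: fails
  j=2: fails
  j=3: fails
  j=4: fails
  j=5: fails
  j=6: fails
  j=7: fails
  j=8: fails
  j=9: holds
First hit at j=9, so smallest k = 9-0 = 9.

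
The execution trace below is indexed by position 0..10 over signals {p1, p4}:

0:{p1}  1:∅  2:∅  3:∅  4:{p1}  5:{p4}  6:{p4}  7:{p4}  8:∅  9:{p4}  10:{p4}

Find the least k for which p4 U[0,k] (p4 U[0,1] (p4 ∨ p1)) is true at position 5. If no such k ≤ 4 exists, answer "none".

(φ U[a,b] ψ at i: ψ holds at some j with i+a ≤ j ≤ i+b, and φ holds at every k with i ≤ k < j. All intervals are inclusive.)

0

Need earliest j ≥ 5 with (p4 U[0,1] (p4 ∨ p1)), and p4 at every k in [5,j-1].
  j=5: rhs holds (empty prefix). k = 0.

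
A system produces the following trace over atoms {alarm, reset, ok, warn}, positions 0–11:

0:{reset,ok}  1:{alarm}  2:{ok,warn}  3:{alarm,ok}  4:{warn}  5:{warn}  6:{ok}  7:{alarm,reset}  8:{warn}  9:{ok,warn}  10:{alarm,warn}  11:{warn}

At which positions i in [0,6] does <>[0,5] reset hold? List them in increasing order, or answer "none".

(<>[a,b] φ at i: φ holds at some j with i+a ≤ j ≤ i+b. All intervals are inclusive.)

Evaluate at each i in [0,6]:
  i=0: ✓ (witness j=0)
  i=1: ✗ (none in [1,6])
  i=2: ✓ (witness j=7)
  i=3: ✓ (witness j=7)
  i=4: ✓ (witness j=7)
  i=5: ✓ (witness j=7)
  i=6: ✓ (witness j=7)

0, 2, 3, 4, 5, 6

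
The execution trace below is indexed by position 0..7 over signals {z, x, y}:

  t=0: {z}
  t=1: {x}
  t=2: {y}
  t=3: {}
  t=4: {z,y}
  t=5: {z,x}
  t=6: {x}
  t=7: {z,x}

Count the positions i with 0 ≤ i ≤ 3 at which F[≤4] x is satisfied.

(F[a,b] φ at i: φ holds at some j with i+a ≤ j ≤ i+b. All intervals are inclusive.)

4

Evaluate at each i in [0,3]:
  i=0: ✓ (witness j=1)
  i=1: ✓ (witness j=1)
  i=2: ✓ (witness j=5)
  i=3: ✓ (witness j=5)
Positions where it holds: {0, 1, 2, 3} → 4.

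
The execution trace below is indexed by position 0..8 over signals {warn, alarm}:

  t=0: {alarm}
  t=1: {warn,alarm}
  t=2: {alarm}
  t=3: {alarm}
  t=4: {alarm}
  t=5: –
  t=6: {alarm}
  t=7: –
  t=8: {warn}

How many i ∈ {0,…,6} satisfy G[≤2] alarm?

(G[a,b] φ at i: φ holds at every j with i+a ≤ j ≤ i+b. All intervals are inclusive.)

3

Evaluate at each i in [0,6]:
  i=0: ✓ (all of [0,2])
  i=1: ✓ (all of [1,3])
  i=2: ✓ (all of [2,4])
  i=3: ✗ (fails at j=5)
  i=4: ✗ (fails at j=5)
  i=5: ✗ (fails at j=5)
  i=6: ✗ (fails at j=7)
Positions where it holds: {0, 1, 2} → 3.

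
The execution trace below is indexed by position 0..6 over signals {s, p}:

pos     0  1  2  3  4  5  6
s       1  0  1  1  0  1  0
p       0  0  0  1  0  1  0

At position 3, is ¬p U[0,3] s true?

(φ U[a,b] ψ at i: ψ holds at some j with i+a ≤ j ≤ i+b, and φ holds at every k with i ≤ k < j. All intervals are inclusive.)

Need some j in [3,6] with s, and ¬p at every k in [3,j-1].
  j=3: s holds; no prefix to check → satisfied.

True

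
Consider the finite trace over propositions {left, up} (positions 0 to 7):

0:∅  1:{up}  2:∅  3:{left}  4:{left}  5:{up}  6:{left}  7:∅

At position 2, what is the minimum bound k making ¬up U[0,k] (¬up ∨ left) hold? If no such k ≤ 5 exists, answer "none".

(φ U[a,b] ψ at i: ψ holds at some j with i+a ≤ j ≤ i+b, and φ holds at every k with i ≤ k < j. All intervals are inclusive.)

Need earliest j ≥ 2 with (¬up ∨ left), and ¬up at every k in [2,j-1].
  j=2: rhs holds (empty prefix). k = 0.

0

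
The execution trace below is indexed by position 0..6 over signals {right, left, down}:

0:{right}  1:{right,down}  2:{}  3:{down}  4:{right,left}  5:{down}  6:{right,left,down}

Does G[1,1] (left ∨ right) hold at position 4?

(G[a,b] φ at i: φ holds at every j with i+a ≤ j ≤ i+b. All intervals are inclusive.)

Check (left ∨ right) at every j in [5,5]:
  j=5: false
Fails at j=5 → formula fails.

False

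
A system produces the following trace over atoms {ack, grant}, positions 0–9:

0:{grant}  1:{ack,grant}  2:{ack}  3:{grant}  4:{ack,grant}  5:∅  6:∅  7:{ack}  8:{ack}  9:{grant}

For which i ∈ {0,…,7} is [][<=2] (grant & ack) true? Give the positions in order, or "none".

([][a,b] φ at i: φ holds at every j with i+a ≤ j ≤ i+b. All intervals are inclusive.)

none

Evaluate at each i in [0,7]:
  i=0: ✗ (fails at j=0)
  i=1: ✗ (fails at j=2)
  i=2: ✗ (fails at j=2)
  i=3: ✗ (fails at j=3)
  i=4: ✗ (fails at j=5)
  i=5: ✗ (fails at j=5)
  i=6: ✗ (fails at j=6)
  i=7: ✗ (fails at j=7)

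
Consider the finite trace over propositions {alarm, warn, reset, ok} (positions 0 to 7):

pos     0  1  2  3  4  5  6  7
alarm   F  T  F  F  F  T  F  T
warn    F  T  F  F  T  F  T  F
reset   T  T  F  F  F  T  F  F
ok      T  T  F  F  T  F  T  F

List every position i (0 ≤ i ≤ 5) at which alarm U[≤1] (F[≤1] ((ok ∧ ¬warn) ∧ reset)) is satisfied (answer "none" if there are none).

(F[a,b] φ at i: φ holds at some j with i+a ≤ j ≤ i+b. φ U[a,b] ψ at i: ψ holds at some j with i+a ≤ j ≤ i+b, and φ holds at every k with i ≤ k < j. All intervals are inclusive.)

0

Evaluate at each i in [0,5]:
  i=0: ✓ (rhs at j=0)
  i=1: ✗ (no rhs in [1,2])
  i=2: ✗ (no rhs in [2,3])
  i=3: ✗ (no rhs in [3,4])
  i=4: ✗ (no rhs in [4,5])
  i=5: ✗ (no rhs in [5,6])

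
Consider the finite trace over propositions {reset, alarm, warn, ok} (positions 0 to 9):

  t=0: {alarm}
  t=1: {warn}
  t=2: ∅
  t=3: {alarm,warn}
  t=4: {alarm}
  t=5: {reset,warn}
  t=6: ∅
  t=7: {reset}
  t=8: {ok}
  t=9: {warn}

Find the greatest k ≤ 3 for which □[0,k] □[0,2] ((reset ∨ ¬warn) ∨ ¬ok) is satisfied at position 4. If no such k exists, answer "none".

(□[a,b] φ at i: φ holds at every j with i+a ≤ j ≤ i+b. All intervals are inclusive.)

3

□[0,2] ((reset ∨ ¬warn) ∨ ¬ok) must hold from j=4 onward; find where it first fails.
  j=4: holds
  j=5: holds
  j=6: holds
  j=7: holds
Holds through j=7; largest k = 3.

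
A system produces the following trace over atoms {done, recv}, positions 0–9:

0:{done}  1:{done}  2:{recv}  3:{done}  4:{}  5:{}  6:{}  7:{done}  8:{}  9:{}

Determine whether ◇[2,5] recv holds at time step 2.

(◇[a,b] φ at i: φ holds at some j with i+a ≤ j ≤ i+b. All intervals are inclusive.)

False

Check recv at each j in [4,7]:
  j=4: false
  j=5: false
  j=6: false
  j=7: false
No position in the window satisfies it → formula fails.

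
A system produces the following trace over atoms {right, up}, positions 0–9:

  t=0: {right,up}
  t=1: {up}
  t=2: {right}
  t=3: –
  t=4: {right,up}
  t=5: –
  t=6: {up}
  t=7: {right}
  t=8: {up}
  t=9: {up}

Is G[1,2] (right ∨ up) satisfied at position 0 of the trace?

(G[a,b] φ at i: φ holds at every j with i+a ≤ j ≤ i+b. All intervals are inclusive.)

Holds

Check (right ∨ up) at every j in [1,2]:
  j=1: true
  j=2: true
All positions satisfy it → formula holds.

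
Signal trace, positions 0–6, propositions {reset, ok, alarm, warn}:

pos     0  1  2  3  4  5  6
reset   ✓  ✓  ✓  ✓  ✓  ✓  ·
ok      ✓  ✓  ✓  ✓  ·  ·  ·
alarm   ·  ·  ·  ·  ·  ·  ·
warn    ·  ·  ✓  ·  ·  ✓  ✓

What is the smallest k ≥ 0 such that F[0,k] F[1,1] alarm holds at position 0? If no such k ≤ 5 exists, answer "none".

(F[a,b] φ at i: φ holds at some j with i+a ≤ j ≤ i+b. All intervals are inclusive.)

Scan j = 0,1,… for F[1,1] alarm:
  j=0: fails
  j=1: fails
  j=2: fails
  j=3: fails
  j=4: fails
  j=5: fails
No j in [0,5] satisfies it → none.

none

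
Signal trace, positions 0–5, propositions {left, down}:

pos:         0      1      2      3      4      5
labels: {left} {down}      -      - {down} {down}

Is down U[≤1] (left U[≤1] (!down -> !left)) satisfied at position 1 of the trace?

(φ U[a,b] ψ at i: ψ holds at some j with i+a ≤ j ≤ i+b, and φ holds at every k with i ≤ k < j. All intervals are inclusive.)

True

Need some j in [1,2] with (left U[≤1] (!down -> !left)), and down at every k in [1,j-1].
  j=1: (left U[≤1] (!down -> !left)) holds; no prefix to check → satisfied.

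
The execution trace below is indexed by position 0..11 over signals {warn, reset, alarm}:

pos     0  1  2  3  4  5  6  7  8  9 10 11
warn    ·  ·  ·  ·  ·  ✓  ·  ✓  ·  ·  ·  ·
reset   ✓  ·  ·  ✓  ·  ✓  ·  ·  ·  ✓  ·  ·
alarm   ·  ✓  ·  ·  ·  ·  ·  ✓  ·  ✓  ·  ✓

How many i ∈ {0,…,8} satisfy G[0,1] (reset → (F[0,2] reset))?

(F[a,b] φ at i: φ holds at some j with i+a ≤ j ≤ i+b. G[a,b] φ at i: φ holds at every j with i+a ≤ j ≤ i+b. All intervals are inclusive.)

Evaluate at each i in [0,8]:
  i=0: ✓ (all of [0,1])
  i=1: ✓ (all of [1,2])
  i=2: ✓ (all of [2,3])
  i=3: ✓ (all of [3,4])
  i=4: ✓ (all of [4,5])
  i=5: ✓ (all of [5,6])
  i=6: ✓ (all of [6,7])
  i=7: ✓ (all of [7,8])
  i=8: ✓ (all of [8,9])
Positions where it holds: {0, 1, 2, 3, 4, 5, 6, 7, 8} → 9.

9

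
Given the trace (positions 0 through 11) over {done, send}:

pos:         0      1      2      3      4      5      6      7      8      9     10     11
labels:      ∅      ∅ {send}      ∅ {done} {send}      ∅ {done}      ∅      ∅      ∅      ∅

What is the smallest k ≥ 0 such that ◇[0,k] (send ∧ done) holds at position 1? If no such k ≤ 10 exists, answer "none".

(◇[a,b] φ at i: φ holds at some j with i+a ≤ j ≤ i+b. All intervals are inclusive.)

Scan j = 1,2,… for (send ∧ done):
  j=1: fails
  j=2: fails
  j=3: fails
  j=4: fails
  j=5: fails
  j=6: fails
  j=7: fails
  j=8: fails
  j=9: fails
  j=10: fails
  j=11: fails
No j in [1,11] satisfies it → none.

none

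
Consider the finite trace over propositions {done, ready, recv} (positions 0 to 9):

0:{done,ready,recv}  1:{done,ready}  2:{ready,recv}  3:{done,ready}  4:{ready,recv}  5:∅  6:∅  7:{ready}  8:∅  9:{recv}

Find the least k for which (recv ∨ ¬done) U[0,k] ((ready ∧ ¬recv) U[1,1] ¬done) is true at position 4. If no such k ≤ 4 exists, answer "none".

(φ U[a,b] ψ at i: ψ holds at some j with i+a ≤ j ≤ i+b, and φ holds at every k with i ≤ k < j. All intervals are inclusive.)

3

Need earliest j ≥ 4 with ((ready ∧ ¬recv) U[1,1] ¬done), and (recv ∨ ¬done) at every k in [4,j-1].
  j=4: rhs fails.
  j=5: rhs fails.
  j=6: rhs fails.
  j=7: rhs holds; lhs holds on [4,6]. k = 3.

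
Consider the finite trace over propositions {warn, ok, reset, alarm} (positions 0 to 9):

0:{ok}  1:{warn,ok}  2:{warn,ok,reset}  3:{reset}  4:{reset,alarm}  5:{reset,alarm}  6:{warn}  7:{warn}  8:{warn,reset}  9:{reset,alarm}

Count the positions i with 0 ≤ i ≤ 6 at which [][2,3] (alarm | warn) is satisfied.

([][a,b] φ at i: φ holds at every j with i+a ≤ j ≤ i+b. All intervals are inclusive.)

Evaluate at each i in [0,6]:
  i=0: ✗ (fails at j=3)
  i=1: ✗ (fails at j=3)
  i=2: ✓ (all of [4,5])
  i=3: ✓ (all of [5,6])
  i=4: ✓ (all of [6,7])
  i=5: ✓ (all of [7,8])
  i=6: ✓ (all of [8,9])
Positions where it holds: {2, 3, 4, 5, 6} → 5.

5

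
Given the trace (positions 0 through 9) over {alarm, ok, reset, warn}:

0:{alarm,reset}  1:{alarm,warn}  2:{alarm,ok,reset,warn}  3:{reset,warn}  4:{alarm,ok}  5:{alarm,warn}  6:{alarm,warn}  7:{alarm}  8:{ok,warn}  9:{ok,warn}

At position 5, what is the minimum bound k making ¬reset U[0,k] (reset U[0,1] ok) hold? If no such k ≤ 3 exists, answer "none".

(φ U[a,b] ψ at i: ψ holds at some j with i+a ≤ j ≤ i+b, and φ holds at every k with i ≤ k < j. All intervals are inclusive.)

Need earliest j ≥ 5 with (reset U[0,1] ok), and ¬reset at every k in [5,j-1].
  j=5: rhs fails.
  j=6: rhs fails.
  j=7: rhs fails.
  j=8: rhs holds; lhs holds on [5,7]. k = 3.

3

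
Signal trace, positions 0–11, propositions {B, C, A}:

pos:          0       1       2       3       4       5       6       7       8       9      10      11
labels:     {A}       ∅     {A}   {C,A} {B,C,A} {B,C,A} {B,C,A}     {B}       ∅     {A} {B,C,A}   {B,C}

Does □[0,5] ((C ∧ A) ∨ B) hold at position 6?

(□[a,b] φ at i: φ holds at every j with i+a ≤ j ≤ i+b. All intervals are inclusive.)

No

Check ((C ∧ A) ∨ B) at every j in [6,11]:
  j=6: true
  j=7: true
  j=8: false
  j=9: false
  j=10: true
  j=11: true
Fails at j=8 → formula fails.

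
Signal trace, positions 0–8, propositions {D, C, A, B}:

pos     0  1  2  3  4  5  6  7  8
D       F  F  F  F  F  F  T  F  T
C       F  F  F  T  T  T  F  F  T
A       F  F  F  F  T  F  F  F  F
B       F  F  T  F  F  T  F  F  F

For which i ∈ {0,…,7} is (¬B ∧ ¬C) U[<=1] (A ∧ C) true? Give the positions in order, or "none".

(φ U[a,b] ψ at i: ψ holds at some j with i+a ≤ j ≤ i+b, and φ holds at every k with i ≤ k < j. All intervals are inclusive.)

Evaluate at each i in [0,7]:
  i=0: ✗ (no rhs in [0,1])
  i=1: ✗ (no rhs in [1,2])
  i=2: ✗ (no rhs in [2,3])
  i=3: ✗ (lhs fails at k=3 before rhs at j=4)
  i=4: ✓ (rhs at j=4)
  i=5: ✗ (no rhs in [5,6])
  i=6: ✗ (no rhs in [6,7])
  i=7: ✗ (no rhs in [7,8])

4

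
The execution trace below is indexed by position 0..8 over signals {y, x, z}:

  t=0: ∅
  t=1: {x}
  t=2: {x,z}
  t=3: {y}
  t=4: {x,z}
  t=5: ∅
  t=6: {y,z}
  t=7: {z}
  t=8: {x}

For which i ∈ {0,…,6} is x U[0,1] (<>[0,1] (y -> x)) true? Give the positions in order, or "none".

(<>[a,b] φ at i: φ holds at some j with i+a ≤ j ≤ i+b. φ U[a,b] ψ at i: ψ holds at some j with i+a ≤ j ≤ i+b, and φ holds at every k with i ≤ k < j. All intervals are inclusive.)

0, 1, 2, 3, 4, 5, 6

Evaluate at each i in [0,6]:
  i=0: ✓ (rhs at j=0)
  i=1: ✓ (rhs at j=1)
  i=2: ✓ (rhs at j=2)
  i=3: ✓ (rhs at j=3)
  i=4: ✓ (rhs at j=4)
  i=5: ✓ (rhs at j=5)
  i=6: ✓ (rhs at j=6)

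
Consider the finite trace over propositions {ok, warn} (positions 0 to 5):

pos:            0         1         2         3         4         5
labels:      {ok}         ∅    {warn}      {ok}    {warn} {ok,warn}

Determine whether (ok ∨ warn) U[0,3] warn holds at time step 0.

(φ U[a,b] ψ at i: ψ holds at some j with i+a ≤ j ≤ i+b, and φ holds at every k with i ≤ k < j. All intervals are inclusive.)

Need some j in [0,3] with warn, and (ok ∨ warn) at every k in [0,j-1].
  j=0: warn false.
  j=1: warn false.
  j=2: warn holds, but (ok ∨ warn) fails at k=1 → not this j.
  j=3: warn false.
No j in the window works → until fails.

No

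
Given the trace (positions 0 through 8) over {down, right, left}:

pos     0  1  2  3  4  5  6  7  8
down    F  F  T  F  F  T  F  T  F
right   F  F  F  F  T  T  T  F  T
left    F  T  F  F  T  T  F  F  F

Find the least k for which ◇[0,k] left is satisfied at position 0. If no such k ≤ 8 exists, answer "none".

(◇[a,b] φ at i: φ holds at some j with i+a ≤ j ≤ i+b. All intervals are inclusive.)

Scan j = 0,1,… for left:
  j=0: fails
  j=1: holds
First hit at j=1, so smallest k = 1-0 = 1.

1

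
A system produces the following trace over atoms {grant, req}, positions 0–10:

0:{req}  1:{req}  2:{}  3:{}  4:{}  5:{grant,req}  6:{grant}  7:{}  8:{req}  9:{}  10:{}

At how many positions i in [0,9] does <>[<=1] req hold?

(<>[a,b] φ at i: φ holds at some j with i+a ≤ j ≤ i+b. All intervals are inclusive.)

Evaluate at each i in [0,9]:
  i=0: ✓ (witness j=0)
  i=1: ✓ (witness j=1)
  i=2: ✗ (none in [2,3])
  i=3: ✗ (none in [3,4])
  i=4: ✓ (witness j=5)
  i=5: ✓ (witness j=5)
  i=6: ✗ (none in [6,7])
  i=7: ✓ (witness j=8)
  i=8: ✓ (witness j=8)
  i=9: ✗ (none in [9,10])
Positions where it holds: {0, 1, 4, 5, 7, 8} → 6.

6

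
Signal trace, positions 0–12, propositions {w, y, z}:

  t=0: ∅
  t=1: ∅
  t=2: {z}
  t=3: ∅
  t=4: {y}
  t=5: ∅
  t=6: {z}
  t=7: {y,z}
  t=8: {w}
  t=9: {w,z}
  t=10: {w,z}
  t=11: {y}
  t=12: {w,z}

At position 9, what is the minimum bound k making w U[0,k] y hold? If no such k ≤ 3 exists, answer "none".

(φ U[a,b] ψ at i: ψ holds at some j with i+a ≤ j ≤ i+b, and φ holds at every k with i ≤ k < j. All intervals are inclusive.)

2

Need earliest j ≥ 9 with y, and w at every k in [9,j-1].
  j=9: rhs fails.
  j=10: rhs fails.
  j=11: rhs holds; lhs holds on [9,10]. k = 2.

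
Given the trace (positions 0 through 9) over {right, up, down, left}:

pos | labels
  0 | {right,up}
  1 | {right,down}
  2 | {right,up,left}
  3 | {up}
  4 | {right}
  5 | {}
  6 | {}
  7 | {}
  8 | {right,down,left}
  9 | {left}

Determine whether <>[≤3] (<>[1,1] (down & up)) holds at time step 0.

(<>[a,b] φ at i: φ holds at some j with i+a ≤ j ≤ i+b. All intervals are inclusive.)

Check <>[1,1] (down & up) at each j in [0,3]:
  j=0: fails (none in [1,1])
  j=1: fails (none in [2,2])
  j=2: fails (none in [3,3])
  j=3: fails (none in [4,4])
No position in the window satisfies it → formula fails.

No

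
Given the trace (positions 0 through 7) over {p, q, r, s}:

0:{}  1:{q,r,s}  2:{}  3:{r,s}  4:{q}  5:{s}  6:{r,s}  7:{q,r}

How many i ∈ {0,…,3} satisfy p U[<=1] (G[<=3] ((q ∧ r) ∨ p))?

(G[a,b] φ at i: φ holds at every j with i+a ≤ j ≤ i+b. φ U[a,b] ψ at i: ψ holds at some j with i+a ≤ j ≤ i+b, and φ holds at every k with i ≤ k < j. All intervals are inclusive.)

0

Evaluate at each i in [0,3]:
  i=0: ✗ (no rhs in [0,1])
  i=1: ✗ (no rhs in [1,2])
  i=2: ✗ (no rhs in [2,3])
  i=3: ✗ (no rhs in [3,4])
Positions where it holds: {} → 0.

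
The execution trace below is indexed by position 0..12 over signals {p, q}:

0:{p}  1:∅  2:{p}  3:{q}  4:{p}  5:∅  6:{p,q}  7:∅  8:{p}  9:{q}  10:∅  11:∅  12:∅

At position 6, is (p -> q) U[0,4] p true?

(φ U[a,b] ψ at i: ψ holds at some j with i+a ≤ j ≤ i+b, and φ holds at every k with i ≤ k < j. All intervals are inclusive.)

Need some j in [6,10] with p, and (p -> q) at every k in [6,j-1].
  j=6: p holds; no prefix to check → satisfied.

Holds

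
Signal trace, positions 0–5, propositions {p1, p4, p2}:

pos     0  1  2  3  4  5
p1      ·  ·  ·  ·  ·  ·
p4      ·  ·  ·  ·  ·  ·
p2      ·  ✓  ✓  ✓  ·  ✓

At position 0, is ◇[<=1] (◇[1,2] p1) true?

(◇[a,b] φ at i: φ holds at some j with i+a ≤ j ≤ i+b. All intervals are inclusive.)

Check ◇[1,2] p1 at each j in [0,1]:
  j=0: fails (none in [1,2])
  j=1: fails (none in [2,3])
No position in the window satisfies it → formula fails.

False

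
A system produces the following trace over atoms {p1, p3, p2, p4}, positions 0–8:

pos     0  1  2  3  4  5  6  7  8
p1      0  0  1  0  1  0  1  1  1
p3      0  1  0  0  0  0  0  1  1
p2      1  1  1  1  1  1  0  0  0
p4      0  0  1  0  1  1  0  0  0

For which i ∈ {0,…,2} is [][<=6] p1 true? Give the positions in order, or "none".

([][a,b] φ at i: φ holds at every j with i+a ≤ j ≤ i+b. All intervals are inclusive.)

Evaluate at each i in [0,2]:
  i=0: ✗ (fails at j=0)
  i=1: ✗ (fails at j=1)
  i=2: ✗ (fails at j=3)

none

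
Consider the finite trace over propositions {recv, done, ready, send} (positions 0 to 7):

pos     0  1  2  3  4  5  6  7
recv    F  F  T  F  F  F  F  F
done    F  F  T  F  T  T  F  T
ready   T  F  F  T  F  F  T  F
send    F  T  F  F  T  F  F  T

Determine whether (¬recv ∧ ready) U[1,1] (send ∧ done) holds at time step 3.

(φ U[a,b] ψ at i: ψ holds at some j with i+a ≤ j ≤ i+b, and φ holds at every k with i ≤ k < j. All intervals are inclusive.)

Holds

Need some j in [4,4] with (send ∧ done), and (¬recv ∧ ready) at every k in [3,j-1].
  j=4: (send ∧ done) holds; (¬recv ∧ ready) holds at every k in [3,3] → satisfied.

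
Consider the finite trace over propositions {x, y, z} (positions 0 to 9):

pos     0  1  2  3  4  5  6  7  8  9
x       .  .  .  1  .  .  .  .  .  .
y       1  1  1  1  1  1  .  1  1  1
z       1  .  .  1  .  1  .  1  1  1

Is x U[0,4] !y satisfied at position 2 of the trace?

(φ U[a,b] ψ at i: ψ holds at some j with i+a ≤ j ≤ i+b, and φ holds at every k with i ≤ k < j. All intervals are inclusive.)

Need some j in [2,6] with !y, and x at every k in [2,j-1].
  j=2: !y false.
  j=3: !y false.
  j=4: !y false.
  j=5: !y false.
  j=6: !y holds, but x fails at k=2 → not this j.
No j in the window works → until fails.

Does not hold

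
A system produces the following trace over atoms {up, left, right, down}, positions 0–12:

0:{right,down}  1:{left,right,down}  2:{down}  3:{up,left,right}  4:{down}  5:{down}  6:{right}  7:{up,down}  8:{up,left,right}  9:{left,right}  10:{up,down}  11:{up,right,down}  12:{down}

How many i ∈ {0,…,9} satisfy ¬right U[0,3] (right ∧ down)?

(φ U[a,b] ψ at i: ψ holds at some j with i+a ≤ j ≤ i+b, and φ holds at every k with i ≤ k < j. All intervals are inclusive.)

Evaluate at each i in [0,9]:
  i=0: ✓ (rhs at j=0)
  i=1: ✓ (rhs at j=1)
  i=2: ✗ (no rhs in [2,5])
  i=3: ✗ (no rhs in [3,6])
  i=4: ✗ (no rhs in [4,7])
  i=5: ✗ (no rhs in [5,8])
  i=6: ✗ (no rhs in [6,9])
  i=7: ✗ (no rhs in [7,10])
  i=8: ✗ (lhs fails at k=8 before rhs at j=11)
  i=9: ✗ (lhs fails at k=9 before rhs at j=11)
Positions where it holds: {0, 1} → 2.

2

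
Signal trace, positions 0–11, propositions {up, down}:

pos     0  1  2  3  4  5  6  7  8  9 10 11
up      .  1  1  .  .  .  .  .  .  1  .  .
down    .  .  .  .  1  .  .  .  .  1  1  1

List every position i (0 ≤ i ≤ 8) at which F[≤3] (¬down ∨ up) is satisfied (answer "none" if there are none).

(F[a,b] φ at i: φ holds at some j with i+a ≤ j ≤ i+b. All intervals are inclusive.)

0, 1, 2, 3, 4, 5, 6, 7, 8

Evaluate at each i in [0,8]:
  i=0: ✓ (witness j=0)
  i=1: ✓ (witness j=1)
  i=2: ✓ (witness j=2)
  i=3: ✓ (witness j=3)
  i=4: ✓ (witness j=5)
  i=5: ✓ (witness j=5)
  i=6: ✓ (witness j=6)
  i=7: ✓ (witness j=7)
  i=8: ✓ (witness j=8)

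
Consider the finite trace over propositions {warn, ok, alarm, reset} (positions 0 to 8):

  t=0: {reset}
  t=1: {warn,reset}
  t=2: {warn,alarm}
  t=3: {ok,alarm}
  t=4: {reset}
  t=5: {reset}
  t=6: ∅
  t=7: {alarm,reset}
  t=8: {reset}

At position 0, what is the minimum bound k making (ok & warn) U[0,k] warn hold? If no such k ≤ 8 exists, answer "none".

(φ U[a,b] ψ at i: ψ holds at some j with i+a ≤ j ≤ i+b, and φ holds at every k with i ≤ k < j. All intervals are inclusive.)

none

Need earliest j ≥ 0 with warn, and (ok & warn) at every k in [0,j-1].
  j=0: rhs fails.
  j=1: rhs holds but lhs fails at k=0.
  j=2: rhs holds but lhs fails at k=0.
  j=3: rhs fails.
  j=4: rhs fails.
  j=5: rhs fails.
  j=6: rhs fails.
  j=7: rhs fails.
  j=8: rhs fails.
No witness within the range → none.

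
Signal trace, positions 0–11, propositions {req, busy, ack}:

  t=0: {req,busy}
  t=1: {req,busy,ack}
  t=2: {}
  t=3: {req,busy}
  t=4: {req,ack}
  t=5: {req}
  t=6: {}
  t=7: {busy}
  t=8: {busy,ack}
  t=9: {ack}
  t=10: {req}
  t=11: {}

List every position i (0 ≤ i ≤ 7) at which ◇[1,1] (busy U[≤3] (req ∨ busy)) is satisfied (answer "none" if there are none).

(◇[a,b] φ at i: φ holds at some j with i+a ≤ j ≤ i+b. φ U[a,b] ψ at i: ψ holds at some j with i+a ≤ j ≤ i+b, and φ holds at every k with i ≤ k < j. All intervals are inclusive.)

0, 2, 3, 4, 6, 7

Evaluate at each i in [0,7]:
  i=0: ✓ (witness j=1)
  i=1: ✗ (none in [2,2])
  i=2: ✓ (witness j=3)
  i=3: ✓ (witness j=4)
  i=4: ✓ (witness j=5)
  i=5: ✗ (none in [6,6])
  i=6: ✓ (witness j=7)
  i=7: ✓ (witness j=8)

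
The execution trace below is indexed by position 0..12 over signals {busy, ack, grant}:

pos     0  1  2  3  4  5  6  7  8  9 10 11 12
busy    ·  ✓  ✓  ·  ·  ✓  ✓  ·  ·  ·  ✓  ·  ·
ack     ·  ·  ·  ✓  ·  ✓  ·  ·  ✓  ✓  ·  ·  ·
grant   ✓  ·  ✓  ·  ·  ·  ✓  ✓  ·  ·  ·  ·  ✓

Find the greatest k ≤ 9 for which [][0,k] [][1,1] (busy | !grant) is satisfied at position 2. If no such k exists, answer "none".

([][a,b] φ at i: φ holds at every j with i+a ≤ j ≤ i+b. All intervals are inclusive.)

3

[][1,1] (busy | !grant) must hold from j=2 onward; find where it first fails.
  j=2: holds
  j=3: holds
  j=4: holds
  j=5: holds
  j=6: fails
Holds on [2,5], so largest k = 3.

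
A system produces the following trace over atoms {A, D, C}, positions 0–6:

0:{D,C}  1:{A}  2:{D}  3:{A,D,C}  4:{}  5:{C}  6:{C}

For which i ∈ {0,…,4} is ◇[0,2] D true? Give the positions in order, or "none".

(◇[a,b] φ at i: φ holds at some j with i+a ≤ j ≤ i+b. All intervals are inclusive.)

0, 1, 2, 3

Evaluate at each i in [0,4]:
  i=0: ✓ (witness j=0)
  i=1: ✓ (witness j=2)
  i=2: ✓ (witness j=2)
  i=3: ✓ (witness j=3)
  i=4: ✗ (none in [4,6])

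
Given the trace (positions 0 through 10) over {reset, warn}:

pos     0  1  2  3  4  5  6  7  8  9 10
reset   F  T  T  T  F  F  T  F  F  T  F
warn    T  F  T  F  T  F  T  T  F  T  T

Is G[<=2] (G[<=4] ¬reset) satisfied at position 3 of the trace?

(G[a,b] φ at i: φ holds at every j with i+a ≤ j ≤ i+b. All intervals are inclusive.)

False

Check G[<=4] ¬reset at every j in [3,5]:
  j=3: fails at 3
  j=4: fails at 6
  j=5: fails at 6
Fails at j=3 → formula fails.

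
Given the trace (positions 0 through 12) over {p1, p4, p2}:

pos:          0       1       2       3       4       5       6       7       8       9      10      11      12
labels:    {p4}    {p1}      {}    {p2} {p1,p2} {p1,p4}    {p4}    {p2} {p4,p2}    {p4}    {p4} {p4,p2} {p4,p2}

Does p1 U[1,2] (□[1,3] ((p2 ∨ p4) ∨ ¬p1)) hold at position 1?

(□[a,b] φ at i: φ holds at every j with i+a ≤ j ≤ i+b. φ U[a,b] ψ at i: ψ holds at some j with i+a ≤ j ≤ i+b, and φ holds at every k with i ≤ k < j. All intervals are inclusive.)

True

Need some j in [2,3] with □[1,3] ((p2 ∨ p4) ∨ ¬p1), and p1 at every k in [1,j-1].
  j=2: □[1,3] ((p2 ∨ p4) ∨ ¬p1) holds; p1 holds at every k in [1,1] → satisfied.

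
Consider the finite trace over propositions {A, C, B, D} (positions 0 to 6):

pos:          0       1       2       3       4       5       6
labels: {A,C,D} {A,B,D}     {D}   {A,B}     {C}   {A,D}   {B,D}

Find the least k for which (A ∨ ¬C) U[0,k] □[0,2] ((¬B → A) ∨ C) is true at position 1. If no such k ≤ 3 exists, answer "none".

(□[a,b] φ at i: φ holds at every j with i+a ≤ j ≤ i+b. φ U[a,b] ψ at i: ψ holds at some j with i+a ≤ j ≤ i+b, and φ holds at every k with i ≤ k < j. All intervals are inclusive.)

Need earliest j ≥ 1 with □[0,2] ((¬B → A) ∨ C), and (A ∨ ¬C) at every k in [1,j-1].
  j=1: rhs fails.
  j=2: rhs fails.
  j=3: rhs holds; lhs holds on [1,2]. k = 2.

2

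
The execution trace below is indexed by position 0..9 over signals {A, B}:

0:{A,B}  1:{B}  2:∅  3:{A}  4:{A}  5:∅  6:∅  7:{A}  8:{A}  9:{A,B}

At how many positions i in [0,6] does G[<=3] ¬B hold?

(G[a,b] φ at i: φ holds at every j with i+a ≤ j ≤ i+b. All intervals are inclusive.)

Evaluate at each i in [0,6]:
  i=0: ✗ (fails at j=0)
  i=1: ✗ (fails at j=1)
  i=2: ✓ (all of [2,5])
  i=3: ✓ (all of [3,6])
  i=4: ✓ (all of [4,7])
  i=5: ✓ (all of [5,8])
  i=6: ✗ (fails at j=9)
Positions where it holds: {2, 3, 4, 5} → 4.

4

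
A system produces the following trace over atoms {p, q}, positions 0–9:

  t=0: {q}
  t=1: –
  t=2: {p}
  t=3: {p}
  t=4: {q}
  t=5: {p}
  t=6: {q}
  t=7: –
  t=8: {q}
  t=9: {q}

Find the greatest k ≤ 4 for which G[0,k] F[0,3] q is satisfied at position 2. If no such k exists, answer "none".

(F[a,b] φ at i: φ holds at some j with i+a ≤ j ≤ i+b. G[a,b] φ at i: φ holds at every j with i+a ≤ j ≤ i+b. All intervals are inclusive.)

F[0,3] q must hold from j=2 onward; find where it first fails.
  j=2: holds
  j=3: holds
  j=4: holds
  j=5: holds
  j=6: holds
Holds through j=6; largest k = 4.

4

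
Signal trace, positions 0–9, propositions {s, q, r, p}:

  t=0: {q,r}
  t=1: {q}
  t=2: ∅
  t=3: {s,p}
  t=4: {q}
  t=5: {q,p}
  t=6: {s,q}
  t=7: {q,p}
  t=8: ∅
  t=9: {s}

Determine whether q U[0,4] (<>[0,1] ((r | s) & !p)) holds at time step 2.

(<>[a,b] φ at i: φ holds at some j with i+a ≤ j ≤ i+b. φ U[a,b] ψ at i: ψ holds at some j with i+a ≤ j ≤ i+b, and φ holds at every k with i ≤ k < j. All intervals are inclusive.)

No

Need some j in [2,6] with <>[0,1] ((r | s) & !p), and q at every k in [2,j-1].
  j=2: <>[0,1] ((r | s) & !p) — fails (none in [2,3]).
  j=3: <>[0,1] ((r | s) & !p) — fails (none in [3,4]).
  j=4: <>[0,1] ((r | s) & !p) — fails (none in [4,5]).
  j=5: <>[0,1] ((r | s) & !p) holds, but q fails at k=2 → not this j.
  j=6: <>[0,1] ((r | s) & !p) holds, but q fails at k=2 → not this j.
No j in the window works → until fails.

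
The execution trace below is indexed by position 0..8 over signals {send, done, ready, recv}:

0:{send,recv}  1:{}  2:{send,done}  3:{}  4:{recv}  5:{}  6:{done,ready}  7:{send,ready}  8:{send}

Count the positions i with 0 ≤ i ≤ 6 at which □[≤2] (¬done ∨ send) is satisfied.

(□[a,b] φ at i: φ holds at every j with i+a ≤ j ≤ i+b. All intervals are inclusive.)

4

Evaluate at each i in [0,6]:
  i=0: ✓ (all of [0,2])
  i=1: ✓ (all of [1,3])
  i=2: ✓ (all of [2,4])
  i=3: ✓ (all of [3,5])
  i=4: ✗ (fails at j=6)
  i=5: ✗ (fails at j=6)
  i=6: ✗ (fails at j=6)
Positions where it holds: {0, 1, 2, 3} → 4.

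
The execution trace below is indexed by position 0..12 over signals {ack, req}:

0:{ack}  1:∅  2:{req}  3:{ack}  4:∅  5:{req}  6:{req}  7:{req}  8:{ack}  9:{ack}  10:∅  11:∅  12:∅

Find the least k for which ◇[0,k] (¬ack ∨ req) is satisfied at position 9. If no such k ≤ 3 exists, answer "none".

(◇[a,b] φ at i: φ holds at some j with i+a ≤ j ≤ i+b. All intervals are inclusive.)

1

Scan j = 9,10,… for (¬ack ∨ req):
  j=9: fails
  j=10: holds
First hit at j=10, so smallest k = 10-9 = 1.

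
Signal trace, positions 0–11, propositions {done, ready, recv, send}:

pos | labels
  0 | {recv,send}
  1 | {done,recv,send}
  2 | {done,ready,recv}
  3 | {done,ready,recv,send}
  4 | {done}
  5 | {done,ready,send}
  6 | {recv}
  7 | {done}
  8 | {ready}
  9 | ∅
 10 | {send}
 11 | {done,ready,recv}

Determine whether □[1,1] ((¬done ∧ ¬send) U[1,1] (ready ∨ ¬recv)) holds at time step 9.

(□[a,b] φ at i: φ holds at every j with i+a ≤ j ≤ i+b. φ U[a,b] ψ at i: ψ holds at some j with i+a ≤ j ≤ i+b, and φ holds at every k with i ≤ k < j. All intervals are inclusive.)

Check ((¬done ∧ ¬send) U[1,1] (ready ∨ ¬recv)) at every j in [10,10]:
  j=10: fails
Fails at j=10 → formula fails.

No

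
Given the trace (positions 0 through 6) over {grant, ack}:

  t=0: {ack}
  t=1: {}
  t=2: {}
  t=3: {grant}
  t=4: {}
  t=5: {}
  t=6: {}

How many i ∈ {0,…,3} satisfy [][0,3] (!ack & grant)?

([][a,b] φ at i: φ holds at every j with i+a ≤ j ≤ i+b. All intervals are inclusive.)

Evaluate at each i in [0,3]:
  i=0: ✗ (fails at j=0)
  i=1: ✗ (fails at j=1)
  i=2: ✗ (fails at j=2)
  i=3: ✗ (fails at j=4)
Positions where it holds: {} → 0.

0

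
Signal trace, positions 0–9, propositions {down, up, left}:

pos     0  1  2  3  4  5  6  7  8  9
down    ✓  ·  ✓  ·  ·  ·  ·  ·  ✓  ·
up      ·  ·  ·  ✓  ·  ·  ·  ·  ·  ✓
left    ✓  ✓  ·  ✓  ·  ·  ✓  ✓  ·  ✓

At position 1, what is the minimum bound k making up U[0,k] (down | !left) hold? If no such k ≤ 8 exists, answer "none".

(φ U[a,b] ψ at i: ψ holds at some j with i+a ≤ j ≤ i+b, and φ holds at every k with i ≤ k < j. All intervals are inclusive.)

Need earliest j ≥ 1 with (down | !left), and up at every k in [1,j-1].
  j=1: rhs fails.
  j=2: rhs holds but lhs fails at k=1.
  j=3: rhs fails.
  j=4: rhs holds but lhs fails at k=1.
  j=5: rhs holds but lhs fails at k=1.
  j=6: rhs fails.
  j=7: rhs fails.
  j=8: rhs holds but lhs fails at k=1.
  j=9: rhs fails.
No witness within the range → none.

none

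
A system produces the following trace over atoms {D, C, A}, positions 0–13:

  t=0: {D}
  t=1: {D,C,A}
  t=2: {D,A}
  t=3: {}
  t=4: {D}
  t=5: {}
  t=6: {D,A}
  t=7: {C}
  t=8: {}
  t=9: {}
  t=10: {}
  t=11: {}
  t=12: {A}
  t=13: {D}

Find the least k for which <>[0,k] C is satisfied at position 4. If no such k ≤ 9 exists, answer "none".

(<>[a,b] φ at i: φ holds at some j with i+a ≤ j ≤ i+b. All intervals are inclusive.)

3

Scan j = 4,5,… for C:
  j=4: fails
  j=5: fails
  j=6: fails
  j=7: holds
First hit at j=7, so smallest k = 7-4 = 3.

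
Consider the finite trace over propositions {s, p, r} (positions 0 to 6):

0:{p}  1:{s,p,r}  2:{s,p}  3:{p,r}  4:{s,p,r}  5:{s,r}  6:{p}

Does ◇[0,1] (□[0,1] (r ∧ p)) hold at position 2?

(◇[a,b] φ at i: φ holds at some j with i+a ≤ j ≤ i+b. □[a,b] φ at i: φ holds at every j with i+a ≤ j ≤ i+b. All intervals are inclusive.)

Yes

Check □[0,1] (r ∧ p) at each j in [2,3]:
  j=2: fails at 2
  j=3: holds on [3,4]
Found at j=3 → formula holds.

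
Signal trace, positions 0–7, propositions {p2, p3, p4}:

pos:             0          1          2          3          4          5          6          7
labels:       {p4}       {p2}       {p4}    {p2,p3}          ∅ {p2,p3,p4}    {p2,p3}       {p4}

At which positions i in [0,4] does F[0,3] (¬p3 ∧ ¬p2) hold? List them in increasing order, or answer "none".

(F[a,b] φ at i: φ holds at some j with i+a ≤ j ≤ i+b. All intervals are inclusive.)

0, 1, 2, 3, 4

Evaluate at each i in [0,4]:
  i=0: ✓ (witness j=0)
  i=1: ✓ (witness j=2)
  i=2: ✓ (witness j=2)
  i=3: ✓ (witness j=4)
  i=4: ✓ (witness j=4)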